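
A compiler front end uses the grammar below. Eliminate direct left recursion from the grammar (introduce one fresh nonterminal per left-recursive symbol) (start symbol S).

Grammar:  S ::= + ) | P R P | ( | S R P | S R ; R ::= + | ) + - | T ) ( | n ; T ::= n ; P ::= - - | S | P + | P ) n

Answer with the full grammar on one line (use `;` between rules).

S ::= + ) S' | P R P S' | ( S'; R ::= + | ) + - | T ) ( | n; T ::= n; P ::= - - P' | S P'; S' ::= R P S' | R S' | epsilon; P' ::= + P' | ) n P' | epsilon

Directly left-recursive nonterminals: S, P.
For S: α = {R P, R}, β = {+ ), P R P, (}. Rewrite as S → β S' and S' → α S' | ε.
For P: α = {+, ) n}, β = {- -, S}. Rewrite as P → β P' and P' → α P' | ε.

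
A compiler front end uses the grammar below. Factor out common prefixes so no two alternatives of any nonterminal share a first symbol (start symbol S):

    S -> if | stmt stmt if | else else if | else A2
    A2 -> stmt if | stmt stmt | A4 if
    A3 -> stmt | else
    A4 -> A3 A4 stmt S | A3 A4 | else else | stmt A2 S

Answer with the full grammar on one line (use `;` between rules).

S -> if | stmt stmt if | else S'; A2 -> A4 if | stmt A2'; A3 -> stmt | else; A4 -> else else | stmt A2 S | A3 A4 A4'; S' -> else if | A2; A2' -> if | stmt; A4' -> stmt S | eps

S has alternatives sharing prefix 'else': factor to S → else S' with S' → else if | A2.
A2 has alternatives sharing prefix 'stmt': factor to A2 → stmt A2' with A2' → if | stmt.
A4 has alternatives sharing prefix 'A3 A4': factor to A4 → A3 A4 A4' with A4' → stmt S | ε.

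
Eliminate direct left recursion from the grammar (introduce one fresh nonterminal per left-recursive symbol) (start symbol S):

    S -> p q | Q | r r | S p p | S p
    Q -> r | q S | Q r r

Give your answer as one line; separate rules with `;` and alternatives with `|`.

Directly left-recursive nonterminals: S, Q.
For S: α = {p p, p}, β = {p q, Q, r r}. Rewrite as S → β S' and S' → α S' | ε.
For Q: α = {r r}, β = {r, q S}. Rewrite as Q → β Q' and Q' → α Q' | ε.

S -> p q S' | Q S' | r r S'; Q -> r Q' | q S Q'; S' -> p p S' | p S' | ε; Q' -> r r Q' | ε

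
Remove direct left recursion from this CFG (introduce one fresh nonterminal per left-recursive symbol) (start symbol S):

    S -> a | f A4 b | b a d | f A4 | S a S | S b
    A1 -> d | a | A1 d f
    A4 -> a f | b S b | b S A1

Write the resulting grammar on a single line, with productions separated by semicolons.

Directly left-recursive nonterminals: S, A1.
For S: α = {a S, b}, β = {a, f A4 b, b a d, f A4}. Rewrite as S → β S' and S' → α S' | ε.
For A1: α = {d f}, β = {d, a}. Rewrite as A1 → β A1' and A1' → α A1' | ε.

S -> a S' | f A4 b S' | b a d S' | f A4 S'; A1 -> d A1' | a A1'; A4 -> a f | b S b | b S A1; S' -> a S S' | b S' | ε; A1' -> d f A1' | ε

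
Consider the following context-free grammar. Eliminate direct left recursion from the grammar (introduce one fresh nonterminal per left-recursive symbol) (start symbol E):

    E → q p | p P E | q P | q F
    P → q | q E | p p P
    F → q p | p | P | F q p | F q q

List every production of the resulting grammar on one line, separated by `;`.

E → q p | p P E | q P | q F; P → q | q E | p p P; F → q p F' | p F' | P F'; F' → q p F' | q q F' | ε

Left recursion appears on F.
For F: α = {q p, q q}, β = {q p, p, P}. Rewrite as F → β F' and F' → α F' | ε.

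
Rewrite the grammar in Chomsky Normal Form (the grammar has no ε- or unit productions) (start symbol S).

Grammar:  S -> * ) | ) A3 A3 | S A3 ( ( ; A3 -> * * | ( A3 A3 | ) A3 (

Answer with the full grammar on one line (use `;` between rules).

S -> X1 X2 | X2 Y1 | S Y2; A3 -> X1 X1 | X3 Y4 | X2 Y5; X1 -> *; X2 -> ); X3 -> (; Y1 -> A3 A3; Y2 -> A3 Y3; Y3 -> X3 X3; Y4 -> A3 A3; Y5 -> A3 X3

Introduce a nonterminal for each terminal appearing in a rule of length ≥ 2: X1 → *, X2 → ), X3 → (.
Binarize each right-hand side of length ≥ 3 by chaining fresh nonterminals (Y1, Y2, …): affected rules were S → X2 A3 A3; S → S A3 X3 X3; A3 → X3 A3 A3; A3 → X2 A3 X3.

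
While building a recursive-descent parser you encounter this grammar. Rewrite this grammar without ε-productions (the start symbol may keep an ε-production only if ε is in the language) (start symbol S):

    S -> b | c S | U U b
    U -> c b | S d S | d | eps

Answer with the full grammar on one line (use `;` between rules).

S -> b | c S | U U b | U b; U -> c b | S d S | d

Nullable nonterminals: {U}.
ε ∉ L(G), so no ε-production is kept.
Add the nullable-subset variants: S → U U b gives U U b | U b.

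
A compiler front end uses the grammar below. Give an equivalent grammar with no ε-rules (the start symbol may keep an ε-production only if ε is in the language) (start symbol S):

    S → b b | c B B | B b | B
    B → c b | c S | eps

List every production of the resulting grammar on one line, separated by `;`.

Nullable nonterminals: {B, S}.
ε ∈ L(G) since S is nullable, so keep S → ε.
For each production, add variants omitting each subset of nullable occurrences: S → c B B gives c B B | c B | c. S → B b gives B b | b. B → c S gives c S | c.

S → b b | c B B | c B | c | B b | b | B | eps; B → c b | c S | c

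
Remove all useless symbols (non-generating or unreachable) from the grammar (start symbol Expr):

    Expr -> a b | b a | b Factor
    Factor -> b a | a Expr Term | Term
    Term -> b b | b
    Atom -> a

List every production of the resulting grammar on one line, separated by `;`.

Generating nonterminals: {Atom, Expr, Factor, Term}.
Reachable from Expr after that: {Expr, Factor, Term}.
Removed useless symbols: {Atom} and every production mentioning them.

Expr -> a b | b a | b Factor; Factor -> b a | a Expr Term | Term; Term -> b b | b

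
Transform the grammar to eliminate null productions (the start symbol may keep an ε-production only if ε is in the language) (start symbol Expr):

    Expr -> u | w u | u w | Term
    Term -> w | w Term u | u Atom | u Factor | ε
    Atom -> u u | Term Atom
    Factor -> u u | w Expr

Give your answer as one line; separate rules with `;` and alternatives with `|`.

The nullable symbols are {Expr, Term}.
ε ∈ L(G) since Expr is nullable, so keep Expr → ε.
Add the nullable-subset variants: Term → w Term u gives w Term u | w u. Factor → w Expr gives w Expr | w.

Expr -> u | w u | u w | Term | ε; Term -> w | w Term u | w u | u Atom | u Factor; Atom -> u u | Term Atom; Factor -> u u | w Expr | w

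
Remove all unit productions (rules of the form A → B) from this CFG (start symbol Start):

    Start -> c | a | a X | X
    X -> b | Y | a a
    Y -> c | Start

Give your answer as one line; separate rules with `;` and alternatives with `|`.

Unit pairs: Start ⇒* {X, Y}; X ⇒* {Start, Y}; Y ⇒* {Start, X}.
For each unit pair (A, B), copy every non-unit production of B to A, then drop all unit productions.

Start -> c | a | a X | b | a a; X -> c | a | a X | b | a a; Y -> c | a | a X | b | a a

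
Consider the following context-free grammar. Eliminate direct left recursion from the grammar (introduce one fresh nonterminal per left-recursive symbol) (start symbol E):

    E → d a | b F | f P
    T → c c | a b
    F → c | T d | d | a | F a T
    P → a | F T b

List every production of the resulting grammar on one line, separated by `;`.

F is directly left-recursive.
For F: α = {a T}, β = {c, T d, d, a}. Rewrite as F → β F' and F' → α F' | ε.

E → d a | b F | f P; T → c c | a b; F → c F' | T d F' | d F' | a F'; P → a | F T b; F' → a T F' | epsilon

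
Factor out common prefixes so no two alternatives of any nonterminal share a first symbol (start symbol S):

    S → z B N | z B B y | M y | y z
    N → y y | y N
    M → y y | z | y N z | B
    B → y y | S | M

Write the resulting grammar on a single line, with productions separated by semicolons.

S → M y | y z | z B S'; N → y N'; M → z | B | y M'; B → y y | S | M; S' → N | B y; N' → y | N; M' → y | N z

S has alternatives sharing prefix 'z B': factor to S → z B S' with S' → N | B y.
N has alternatives sharing prefix 'y': factor to N → y N' with N' → y | N.
M has alternatives sharing prefix 'y': factor to M → y M' with M' → y | N z.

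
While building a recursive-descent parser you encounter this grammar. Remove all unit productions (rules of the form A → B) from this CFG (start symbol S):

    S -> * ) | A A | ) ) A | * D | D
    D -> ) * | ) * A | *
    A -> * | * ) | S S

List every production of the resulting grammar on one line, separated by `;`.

Unit pairs: S ⇒* {D}.
For each unit pair (A, B), copy every non-unit production of B to A, then drop all unit productions.

S -> ) * | ) * A | * | * ) | A A | ) ) A | * D; D -> ) * | ) * A | *; A -> * | * ) | S S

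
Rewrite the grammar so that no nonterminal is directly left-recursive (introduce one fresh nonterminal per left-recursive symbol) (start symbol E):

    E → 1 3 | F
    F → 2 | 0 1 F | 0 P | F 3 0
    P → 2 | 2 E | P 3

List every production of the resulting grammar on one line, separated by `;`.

E → 1 3 | F; F → 2 F' | 0 1 F F' | 0 P F'; P → 2 P' | 2 E P'; F' → 3 0 F' | ε; P' → 3 P' | ε

F, P are directly left-recursive.
For F: α = {3 0}, β = {2, 0 1 F, 0 P}. Rewrite as F → β F' and F' → α F' | ε.
For P: α = {3}, β = {2, 2 E}. Rewrite as P → β P' and P' → α P' | ε.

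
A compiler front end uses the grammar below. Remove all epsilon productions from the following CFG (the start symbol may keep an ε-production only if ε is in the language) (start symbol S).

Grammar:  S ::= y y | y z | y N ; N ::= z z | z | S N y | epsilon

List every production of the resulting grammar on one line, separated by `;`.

The nullable symbols are {N}.
ε ∉ L(G), so no ε-production is kept.
For each production, add variants omitting each subset of nullable occurrences: S → y N gives y N | y. N → S N y gives S N y | S y.

S ::= y y | y z | y N | y; N ::= z z | z | S N y | S y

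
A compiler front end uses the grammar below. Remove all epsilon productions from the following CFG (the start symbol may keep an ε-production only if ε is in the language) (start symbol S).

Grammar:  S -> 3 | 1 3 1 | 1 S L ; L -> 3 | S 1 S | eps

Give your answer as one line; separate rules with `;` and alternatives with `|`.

Nullable nonterminals: {L}.
ε ∉ L(G), so no ε-production is kept.
Add the nullable-subset variants: S → 1 S L gives 1 S L | 1 S.

S -> 3 | 1 3 1 | 1 S L | 1 S; L -> 3 | S 1 S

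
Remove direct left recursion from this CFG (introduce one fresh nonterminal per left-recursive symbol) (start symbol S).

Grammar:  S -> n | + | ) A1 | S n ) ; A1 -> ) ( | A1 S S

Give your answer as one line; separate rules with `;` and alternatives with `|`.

S, A1 are directly left-recursive.
For S: α = {n )}, β = {n, +, ) A1}. Rewrite as S → β S' and S' → α S' | ε.
For A1: α = {S S}, β = {) (}. Rewrite as A1 → β A1' and A1' → α A1' | ε.

S -> n S' | + S' | ) A1 S'; A1 -> ) ( A1'; S' -> n ) S' | epsilon; A1' -> S S A1' | epsilon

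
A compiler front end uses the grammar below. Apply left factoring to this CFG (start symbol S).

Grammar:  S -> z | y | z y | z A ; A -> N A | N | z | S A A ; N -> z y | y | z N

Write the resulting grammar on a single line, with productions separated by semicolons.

S -> y | z S'; A -> z | S A A | N A'; N -> y | z N'; S' -> ε | y | A; A' -> A | ε; N' -> y | N

S has alternatives sharing prefix 'z': factor to S → z S' with S' → ε | y | A.
A has alternatives sharing prefix 'N': factor to A → N A' with A' → A | ε.
N has alternatives sharing prefix 'z': factor to N → z N' with N' → y | N.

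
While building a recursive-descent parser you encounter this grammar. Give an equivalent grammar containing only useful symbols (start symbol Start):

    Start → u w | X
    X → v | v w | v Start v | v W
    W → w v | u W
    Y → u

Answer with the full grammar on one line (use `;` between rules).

Start → u w | X; X → v | v w | v Start v | v W; W → w v | u W

Generating nonterminals: {Start, W, X, Y}.
Reachable from Start after that: {Start, W, X}.
Removed useless symbols: {Y} and every production mentioning them.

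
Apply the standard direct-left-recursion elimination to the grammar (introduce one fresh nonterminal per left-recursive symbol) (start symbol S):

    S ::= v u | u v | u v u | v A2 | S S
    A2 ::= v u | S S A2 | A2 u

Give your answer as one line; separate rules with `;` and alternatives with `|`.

S ::= v u S' | u v S' | u v u S' | v A2 S'; A2 ::= v u A2' | S S A2 A2'; S' ::= S S' | ε; A2' ::= u A2' | ε

S, A2 are directly left-recursive.
For S: α = {S}, β = {v u, u v, u v u, v A2}. Rewrite as S → β S' and S' → α S' | ε.
For A2: α = {u}, β = {v u, S S A2}. Rewrite as A2 → β A2' and A2' → α A2' | ε.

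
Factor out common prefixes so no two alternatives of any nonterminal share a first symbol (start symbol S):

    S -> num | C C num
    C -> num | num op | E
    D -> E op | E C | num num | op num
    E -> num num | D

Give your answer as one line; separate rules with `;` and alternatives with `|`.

C has alternatives sharing prefix 'num': factor to C → num C' with C' → ε | op.
D has alternatives sharing prefix 'E': factor to D → E D' with D' → op | C.

S -> num | C C num; C -> E | num C'; D -> num num | op num | E D'; E -> num num | D; C' -> ε | op; D' -> op | C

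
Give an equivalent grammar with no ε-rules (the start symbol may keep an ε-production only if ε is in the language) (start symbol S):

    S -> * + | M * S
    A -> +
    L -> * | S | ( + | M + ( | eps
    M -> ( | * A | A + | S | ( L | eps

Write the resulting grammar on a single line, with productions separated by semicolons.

Nullable nonterminals: {L, M}.
ε ∉ L(G), so no ε-production is kept.
Add the nullable-subset variants: S → M * S gives M * S | * S. L → M + ( gives M + ( | + (.

S -> * + | M * S | * S; A -> +; L -> * | S | ( + | M + ( | + (; M -> ( | * A | A + | S | ( L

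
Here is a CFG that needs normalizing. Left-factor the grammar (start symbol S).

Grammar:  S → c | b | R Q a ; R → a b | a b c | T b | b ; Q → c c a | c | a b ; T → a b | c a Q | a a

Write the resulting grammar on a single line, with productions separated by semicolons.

R has alternatives sharing prefix 'a b': factor to R → a b R' with R' → ε | c.
Q has alternatives sharing prefix 'c': factor to Q → c Q' with Q' → c a | ε.
T has alternatives sharing prefix 'a': factor to T → a T' with T' → b | a.

S → c | b | R Q a; R → T b | b | a b R'; Q → a b | c Q'; T → c a Q | a T'; R' → ε | c; Q' → c a | ε; T' → b | a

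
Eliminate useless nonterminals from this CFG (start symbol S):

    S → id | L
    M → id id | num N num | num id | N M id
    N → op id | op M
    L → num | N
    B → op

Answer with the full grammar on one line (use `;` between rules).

Generating nonterminals: {B, L, M, N, S}.
Reachable from S after that: {L, M, N, S}.
Removed useless symbols: {B} and every production mentioning them.

S → id | L; M → id id | num N num | num id | N M id; N → op id | op M; L → num | N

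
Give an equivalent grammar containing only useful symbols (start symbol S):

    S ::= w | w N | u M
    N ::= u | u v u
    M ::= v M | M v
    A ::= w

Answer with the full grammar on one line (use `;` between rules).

S ::= w | w N; N ::= u | u v u

Generating nonterminals: {A, N, S}.
Reachable from S after that: {N, S}.
Removed useless symbols: {A, M} and every production mentioning them.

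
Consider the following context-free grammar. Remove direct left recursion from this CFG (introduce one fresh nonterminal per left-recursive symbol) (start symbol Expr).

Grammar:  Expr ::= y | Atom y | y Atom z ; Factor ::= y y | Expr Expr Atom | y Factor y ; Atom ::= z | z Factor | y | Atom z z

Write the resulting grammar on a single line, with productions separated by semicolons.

Expr ::= y | Atom y | y Atom z; Factor ::= y y | Expr Expr Atom | y Factor y; Atom ::= z Atom1 | z Factor Atom1 | y Atom1; Atom1 ::= z z Atom1 | eps

Left recursion appears on Atom.
For Atom: α = {z z}, β = {z, z Factor, y}. Rewrite as Atom → β Atom1 and Atom1 → α Atom1 | ε.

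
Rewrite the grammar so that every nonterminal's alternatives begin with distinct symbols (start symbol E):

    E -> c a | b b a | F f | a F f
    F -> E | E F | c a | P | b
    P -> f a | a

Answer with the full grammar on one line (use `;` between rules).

E -> c a | b b a | F f | a F f; F -> c a | P | b | E F'; P -> f a | a; F' -> ε | F

F has alternatives sharing prefix 'E': factor to F → E F' with F' → ε | F.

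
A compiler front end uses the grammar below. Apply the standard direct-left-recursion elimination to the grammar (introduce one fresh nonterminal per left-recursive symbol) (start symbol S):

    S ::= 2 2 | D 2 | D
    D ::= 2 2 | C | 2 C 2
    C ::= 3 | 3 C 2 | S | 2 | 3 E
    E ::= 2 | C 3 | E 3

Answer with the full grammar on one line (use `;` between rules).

S ::= 2 2 | D 2 | D; D ::= 2 2 | C | 2 C 2; C ::= 3 | 3 C 2 | S | 2 | 3 E; E ::= 2 E' | C 3 E'; E' ::= 3 E' | ε

Directly left-recursive nonterminal: E.
For E: α = {3}, β = {2, C 3}. Rewrite as E → β E' and E' → α E' | ε.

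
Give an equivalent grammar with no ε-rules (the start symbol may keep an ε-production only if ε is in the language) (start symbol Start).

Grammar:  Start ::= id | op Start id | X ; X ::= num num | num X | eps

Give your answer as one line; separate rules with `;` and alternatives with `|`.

Start ::= id | op Start id | op id | X | eps; X ::= num num | num X | num

Nullable set = {Start, X}.
ε ∈ L(G) since Start is nullable, so keep Start → ε.
Expand every rule over subsets of its nullable positions: Start → op Start id gives op Start id | op id. X → num X gives num X | num.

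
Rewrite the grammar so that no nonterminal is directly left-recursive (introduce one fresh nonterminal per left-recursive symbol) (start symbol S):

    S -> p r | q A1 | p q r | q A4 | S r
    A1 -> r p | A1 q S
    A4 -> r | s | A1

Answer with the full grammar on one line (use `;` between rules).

Left recursion appears on S, A1.
For S: α = {r}, β = {p r, q A1, p q r, q A4}. Rewrite as S → β S' and S' → α S' | ε.
For A1: α = {q S}, β = {r p}. Rewrite as A1 → β A1' and A1' → α A1' | ε.

S -> p r S' | q A1 S' | p q r S' | q A4 S'; A1 -> r p A1'; A4 -> r | s | A1; S' -> r S' | ε; A1' -> q S A1' | ε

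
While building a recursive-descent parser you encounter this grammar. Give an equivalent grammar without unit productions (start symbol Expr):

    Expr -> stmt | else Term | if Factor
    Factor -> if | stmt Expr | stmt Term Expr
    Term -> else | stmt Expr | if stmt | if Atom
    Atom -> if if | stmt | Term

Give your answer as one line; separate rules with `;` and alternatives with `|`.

Unit pairs: Atom ⇒* {Term}.
Replace each nonterminal's rules with the union of the non-unit rules of every nonterminal it unit-derives.

Expr -> stmt | else Term | if Factor; Factor -> if | stmt Expr | stmt Term Expr; Term -> else | stmt Expr | if stmt | if Atom; Atom -> else | stmt Expr | if stmt | if Atom | if if | stmt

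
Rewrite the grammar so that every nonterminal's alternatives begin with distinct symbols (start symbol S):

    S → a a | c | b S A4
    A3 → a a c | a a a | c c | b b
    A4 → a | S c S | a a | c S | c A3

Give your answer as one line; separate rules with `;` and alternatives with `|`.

S → a a | c | b S A4; A3 → c c | b b | a a A3'; A4 → S c S | a A4' | c A4''; A3' → c | a; A4' → ε | a; A4'' → S | A3

A3 has alternatives sharing prefix 'a a': factor to A3 → a a A3' with A3' → c | a.
A4 has alternatives sharing prefix 'a': factor to A4 → a A4' with A4' → ε | a.
A4 has alternatives sharing prefix 'c': factor to A4 → c A4'' with A4'' → S | A3.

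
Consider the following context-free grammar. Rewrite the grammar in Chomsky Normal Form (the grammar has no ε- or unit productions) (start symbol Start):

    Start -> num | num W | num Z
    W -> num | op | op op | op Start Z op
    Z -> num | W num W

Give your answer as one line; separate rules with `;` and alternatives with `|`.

Start -> num | X1 W | X1 Z; W -> num | op | X2 X2 | X2 Y1; Z -> num | W Y3; X1 -> num; X2 -> op; Y1 -> Start Y2; Y2 -> Z X2; Y3 -> X1 W

Introduce a nonterminal for each terminal appearing in a rule of length ≥ 2: X1 → num, X2 → op.
Binarize each right-hand side of length ≥ 3 by chaining fresh nonterminals (Y1, Y2, …): affected rules were W → X2 Start Z X2; Z → W X1 W.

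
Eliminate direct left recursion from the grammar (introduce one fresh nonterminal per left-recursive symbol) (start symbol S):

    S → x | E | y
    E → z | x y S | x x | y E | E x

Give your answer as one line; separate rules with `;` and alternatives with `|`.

S → x | E | y; E → z E' | x y S E' | x x E' | y E E'; E' → x E' | ε

Left recursion appears on E.
For E: α = {x}, β = {z, x y S, x x, y E}. Rewrite as E → β E' and E' → α E' | ε.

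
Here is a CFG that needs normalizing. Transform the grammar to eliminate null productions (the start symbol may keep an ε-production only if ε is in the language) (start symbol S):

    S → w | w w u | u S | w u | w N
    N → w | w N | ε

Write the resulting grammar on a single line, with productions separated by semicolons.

S → w | w w u | u S | w u | w N; N → w | w N

Nullable set = {N}.
ε ∉ L(G), so no ε-production is kept.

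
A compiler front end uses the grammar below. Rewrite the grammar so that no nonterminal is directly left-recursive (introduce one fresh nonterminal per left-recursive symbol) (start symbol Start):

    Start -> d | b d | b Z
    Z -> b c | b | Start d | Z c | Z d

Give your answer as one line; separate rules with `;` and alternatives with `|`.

Start -> d | b d | b Z; Z -> b c Z1 | b Z1 | Start d Z1; Z1 -> c Z1 | d Z1 | epsilon

Directly left-recursive nonterminal: Z.
For Z: α = {c, d}, β = {b c, b, Start d}. Rewrite as Z → β Z1 and Z1 → α Z1 | ε.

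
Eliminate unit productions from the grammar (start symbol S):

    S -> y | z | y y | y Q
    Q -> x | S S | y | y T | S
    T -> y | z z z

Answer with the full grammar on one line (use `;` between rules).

S -> y | z | y y | y Q; Q -> y | z | y y | y Q | x | S S | y T; T -> y | z z z

Unit pairs: Q ⇒* {S}.
For every A with A ⇒* B via unit rules, add B's non-unit alternatives to A; then delete every rule of the form X → Y.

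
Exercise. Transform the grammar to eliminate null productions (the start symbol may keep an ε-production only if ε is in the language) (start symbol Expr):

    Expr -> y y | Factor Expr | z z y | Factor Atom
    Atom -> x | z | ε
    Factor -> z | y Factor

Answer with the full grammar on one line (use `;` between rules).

The nullable symbols are {Atom}.
ε ∉ L(G), so no ε-production is kept.
Add the nullable-subset variants: Expr → Factor Atom gives Factor Atom | Factor.

Expr -> y y | Factor Expr | z z y | Factor Atom | Factor; Atom -> x | z; Factor -> z | y Factor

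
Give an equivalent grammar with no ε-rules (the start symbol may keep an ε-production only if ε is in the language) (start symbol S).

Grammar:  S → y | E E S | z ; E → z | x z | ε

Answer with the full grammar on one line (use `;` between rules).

S → y | E E S | E S | z; E → z | x z

The nullable symbols are {E}.
ε ∉ L(G), so no ε-production is kept.
Expand every rule over subsets of its nullable positions: S → E E S gives E E S | E S.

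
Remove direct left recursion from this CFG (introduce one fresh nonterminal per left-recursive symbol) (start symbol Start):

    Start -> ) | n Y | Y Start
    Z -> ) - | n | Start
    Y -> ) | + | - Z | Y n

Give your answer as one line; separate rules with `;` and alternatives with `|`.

Left recursion appears on Y.
For Y: α = {n}, β = {), +, - Z}. Rewrite as Y → β Y1 and Y1 → α Y1 | ε.

Start -> ) | n Y | Y Start; Z -> ) - | n | Start; Y -> ) Y1 | + Y1 | - Z Y1; Y1 -> n Y1 | ε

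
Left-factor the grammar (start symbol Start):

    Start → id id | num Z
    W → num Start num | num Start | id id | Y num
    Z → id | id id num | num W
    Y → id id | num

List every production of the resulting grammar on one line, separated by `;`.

W has alternatives sharing prefix 'num Start': factor to W → num Start W1 with W1 → num | ε.
Z has alternatives sharing prefix 'id': factor to Z → id Z1 with Z1 → ε | id num.

Start → id id | num Z; W → id id | Y num | num Start W1; Z → num W | id Z1; Y → id id | num; W1 → num | ε; Z1 → ε | id num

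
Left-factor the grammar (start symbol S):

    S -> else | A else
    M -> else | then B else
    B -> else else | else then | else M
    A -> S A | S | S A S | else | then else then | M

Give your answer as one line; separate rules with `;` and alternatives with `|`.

B has alternatives sharing prefix 'else': factor to B → else B' with B' → else | then | M.
A has alternatives sharing prefix 'S': factor to A → S A' with A' → A | ε | A S.
A' has alternatives sharing prefix 'A': factor to A' → A A'' with A'' → ε | S.

S -> else | A else; M -> else | then B else; B -> else B'; A -> else | then else then | M | S A'; B' -> else | then | M; A' -> ε | A A''; A'' -> ε | S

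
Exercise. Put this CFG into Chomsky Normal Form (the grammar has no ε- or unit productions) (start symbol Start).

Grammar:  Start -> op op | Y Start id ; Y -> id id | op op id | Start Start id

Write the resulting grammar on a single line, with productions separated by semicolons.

Start -> X1 X1 | Y Y1; Y -> X2 X2 | X1 Y2 | Start Y3; X1 -> op; X2 -> id; Y1 -> Start X2; Y2 -> X1 X2; Y3 -> Start X2

Introduce a nonterminal for each terminal appearing in a rule of length ≥ 2: X1 → op, X2 → id.
Binarize each right-hand side of length ≥ 3 by chaining fresh nonterminals (Y1, Y2, …): affected rules were Start → Y Start X2; Y → X1 X1 X2; Y → Start Start X2.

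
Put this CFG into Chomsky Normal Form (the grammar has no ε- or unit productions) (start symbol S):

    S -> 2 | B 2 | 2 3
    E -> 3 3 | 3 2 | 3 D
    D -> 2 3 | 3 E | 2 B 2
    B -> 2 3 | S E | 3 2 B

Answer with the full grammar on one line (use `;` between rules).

Introduce a nonterminal for each terminal appearing in a rule of length ≥ 2: X1 → 2, X2 → 3.
Binarize each right-hand side of length ≥ 3 by chaining fresh nonterminals (Y1, Y2, …): affected rules were D → X1 B X1; B → X2 X1 B.

S -> 2 | B X1 | X1 X2; E -> X2 X2 | X2 X1 | X2 D; D -> X1 X2 | X2 E | X1 Y1; B -> X1 X2 | S E | X2 Y2; X1 -> 2; X2 -> 3; Y1 -> B X1; Y2 -> X1 B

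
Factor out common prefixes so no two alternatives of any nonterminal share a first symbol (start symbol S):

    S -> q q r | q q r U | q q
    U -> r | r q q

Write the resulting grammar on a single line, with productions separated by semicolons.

S has alternatives sharing prefix 'q q': factor to S → q q S' with S' → r | r U | ε.
U has alternatives sharing prefix 'r': factor to U → r U' with U' → ε | q q.
S' has alternatives sharing prefix 'r': factor to S' → r S'' with S'' → ε | U.

S -> q q S'; U -> r U'; S' -> eps | r S''; U' -> eps | q q; S'' -> eps | U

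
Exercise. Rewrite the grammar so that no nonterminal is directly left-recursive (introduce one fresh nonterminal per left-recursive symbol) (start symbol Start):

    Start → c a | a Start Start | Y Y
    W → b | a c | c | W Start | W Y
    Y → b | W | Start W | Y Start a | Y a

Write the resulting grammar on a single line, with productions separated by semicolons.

Start → c a | a Start Start | Y Y; W → b W1 | a c W1 | c W1; Y → b Y1 | W Y1 | Start W Y1; W1 → Start W1 | Y W1 | ε; Y1 → Start a Y1 | a Y1 | ε

Left recursion appears on W, Y.
For W: α = {Start, Y}, β = {b, a c, c}. Rewrite as W → β W1 and W1 → α W1 | ε.
For Y: α = {Start a, a}, β = {b, W, Start W}. Rewrite as Y → β Y1 and Y1 → α Y1 | ε.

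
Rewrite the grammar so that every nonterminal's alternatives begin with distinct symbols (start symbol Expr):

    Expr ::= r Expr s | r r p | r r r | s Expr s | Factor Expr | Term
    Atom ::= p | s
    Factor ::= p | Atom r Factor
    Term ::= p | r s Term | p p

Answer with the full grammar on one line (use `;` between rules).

Expr ::= s Expr s | Factor Expr | Term | r Expr1; Atom ::= p | s; Factor ::= p | Atom r Factor; Term ::= r s Term | p Term1; Expr1 ::= Expr s | r Expr11; Term1 ::= ε | p; Expr11 ::= p | r

Expr has alternatives sharing prefix 'r': factor to Expr → r Expr1 with Expr1 → Expr s | r p | r r.
Term has alternatives sharing prefix 'p': factor to Term → p Term1 with Term1 → ε | p.
Expr1 has alternatives sharing prefix 'r': factor to Expr1 → r Expr11 with Expr11 → p | r.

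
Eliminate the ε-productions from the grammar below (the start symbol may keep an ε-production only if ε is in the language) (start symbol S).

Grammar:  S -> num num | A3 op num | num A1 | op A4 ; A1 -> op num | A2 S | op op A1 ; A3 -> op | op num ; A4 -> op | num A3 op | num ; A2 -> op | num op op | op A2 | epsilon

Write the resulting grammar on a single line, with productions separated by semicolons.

Nullable set = {A2}.
ε ∉ L(G), so no ε-production is kept.
Expand every rule over subsets of its nullable positions: A1 → A2 S gives A2 S | S.

S -> num num | A3 op num | num A1 | op A4; A1 -> op num | A2 S | S | op op A1; A3 -> op | op num; A4 -> op | num A3 op | num; A2 -> op | num op op | op A2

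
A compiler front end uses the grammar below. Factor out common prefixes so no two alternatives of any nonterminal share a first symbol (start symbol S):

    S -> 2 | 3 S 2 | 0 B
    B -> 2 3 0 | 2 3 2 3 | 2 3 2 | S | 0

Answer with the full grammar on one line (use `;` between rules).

B has alternatives sharing prefix '2 3': factor to B → 2 3 B' with B' → 0 | 2 3 | 2.
B' has alternatives sharing prefix '2': factor to B' → 2 B'' with B'' → 3 | ε.

S -> 2 | 3 S 2 | 0 B; B -> S | 0 | 2 3 B'; B' -> 0 | 2 B''; B'' -> 3 | ε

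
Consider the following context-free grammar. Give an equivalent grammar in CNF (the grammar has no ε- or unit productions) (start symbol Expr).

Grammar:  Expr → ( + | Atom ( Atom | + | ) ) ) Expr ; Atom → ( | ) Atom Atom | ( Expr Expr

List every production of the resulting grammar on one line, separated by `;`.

Introduce a nonterminal for each terminal appearing in a rule of length ≥ 2: X1 → (, X2 → +, X3 → ).
Binarize each right-hand side of length ≥ 3 by chaining fresh nonterminals (Y1, Y2, …): affected rules were Expr → Atom X1 Atom; Expr → X3 X3 X3 Expr; Atom → X3 Atom Atom; Atom → X1 Expr Expr.

Expr → X1 X2 | Atom Y1 | + | X3 Y2; Atom → ( | X3 Y4 | X1 Y5; X1 → (; X2 → +; X3 → ); Y1 → X1 Atom; Y2 → X3 Y3; Y3 → X3 Expr; Y4 → Atom Atom; Y5 → Expr Expr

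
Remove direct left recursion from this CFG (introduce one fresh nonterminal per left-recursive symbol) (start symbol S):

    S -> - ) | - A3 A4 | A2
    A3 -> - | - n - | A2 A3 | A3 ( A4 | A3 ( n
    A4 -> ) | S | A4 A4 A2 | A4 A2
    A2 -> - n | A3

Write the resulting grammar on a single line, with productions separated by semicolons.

Directly left-recursive nonterminals: A3, A4.
For A3: α = {( A4, ( n}, β = {-, - n -, A2 A3}. Rewrite as A3 → β A3' and A3' → α A3' | ε.
For A4: α = {A4 A2, A2}, β = {), S}. Rewrite as A4 → β A4' and A4' → α A4' | ε.

S -> - ) | - A3 A4 | A2; A3 -> - A3' | - n - A3' | A2 A3 A3'; A4 -> ) A4' | S A4'; A2 -> - n | A3; A3' -> ( A4 A3' | ( n A3' | ε; A4' -> A4 A2 A4' | A2 A4' | ε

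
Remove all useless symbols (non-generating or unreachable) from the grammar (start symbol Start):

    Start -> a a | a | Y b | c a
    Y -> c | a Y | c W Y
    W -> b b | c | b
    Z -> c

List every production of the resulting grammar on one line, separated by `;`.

Generating nonterminals: {Start, W, Y, Z}.
Reachable from Start after that: {Start, W, Y}.
Removed useless symbols: {Z} and every production mentioning them.

Start -> a a | a | Y b | c a; Y -> c | a Y | c W Y; W -> b b | c | b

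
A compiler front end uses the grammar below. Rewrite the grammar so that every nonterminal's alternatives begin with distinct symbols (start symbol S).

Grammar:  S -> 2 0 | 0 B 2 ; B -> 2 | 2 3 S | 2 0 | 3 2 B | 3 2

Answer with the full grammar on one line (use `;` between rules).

S -> 2 0 | 0 B 2; B -> 2 B' | 3 2 B''; B' -> ε | 3 S | 0; B'' -> B | ε

B has alternatives sharing prefix '2': factor to B → 2 B' with B' → ε | 3 S | 0.
B has alternatives sharing prefix '3 2': factor to B → 3 2 B'' with B'' → B | ε.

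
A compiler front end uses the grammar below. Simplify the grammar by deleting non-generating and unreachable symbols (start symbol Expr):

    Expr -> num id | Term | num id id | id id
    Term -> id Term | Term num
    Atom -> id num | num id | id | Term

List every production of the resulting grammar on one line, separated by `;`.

Generating nonterminals: {Atom, Expr}.
Reachable from Expr after that: {Expr}.
Removed useless symbols: {Atom, Term} and every production mentioning them.

Expr -> num id | num id id | id id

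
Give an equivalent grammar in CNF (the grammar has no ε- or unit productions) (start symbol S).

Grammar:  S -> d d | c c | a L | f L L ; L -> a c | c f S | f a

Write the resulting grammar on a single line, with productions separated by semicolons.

Introduce a nonterminal for each terminal appearing in a rule of length ≥ 2: X1 → d, X2 → c, X3 → a, X4 → f.
Binarize each right-hand side of length ≥ 3 by chaining fresh nonterminals (Y1, Y2, …): affected rules were S → X4 L L; L → X2 X4 S.

S -> X1 X1 | X2 X2 | X3 L | X4 Y1; L -> X3 X2 | X2 Y2 | X4 X3; X1 -> d; X2 -> c; X3 -> a; X4 -> f; Y1 -> L L; Y2 -> X4 S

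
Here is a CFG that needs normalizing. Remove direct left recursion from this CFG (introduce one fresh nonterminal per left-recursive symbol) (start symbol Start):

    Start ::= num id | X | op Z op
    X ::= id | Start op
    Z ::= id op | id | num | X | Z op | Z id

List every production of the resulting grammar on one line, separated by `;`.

Start ::= num id | X | op Z op; X ::= id | Start op; Z ::= id op Z1 | id Z1 | num Z1 | X Z1; Z1 ::= op Z1 | id Z1 | ε

Z is directly left-recursive.
For Z: α = {op, id}, β = {id op, id, num, X}. Rewrite as Z → β Z1 and Z1 → α Z1 | ε.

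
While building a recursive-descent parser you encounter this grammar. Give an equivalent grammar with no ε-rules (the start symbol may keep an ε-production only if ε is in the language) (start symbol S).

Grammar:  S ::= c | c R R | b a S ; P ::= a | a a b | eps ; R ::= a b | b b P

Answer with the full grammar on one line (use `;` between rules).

Nullable nonterminals: {P}.
ε ∉ L(G), so no ε-production is kept.
Expand every rule over subsets of its nullable positions: R → b b P gives b b P | b b.

S ::= c | c R R | b a S; P ::= a | a a b; R ::= a b | b b P | b b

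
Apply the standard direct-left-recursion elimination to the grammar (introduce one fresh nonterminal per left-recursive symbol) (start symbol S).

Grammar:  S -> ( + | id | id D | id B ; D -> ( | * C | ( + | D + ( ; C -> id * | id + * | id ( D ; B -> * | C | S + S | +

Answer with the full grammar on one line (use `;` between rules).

D is directly left-recursive.
For D: α = {+ (}, β = {(, * C, ( +}. Rewrite as D → β D' and D' → α D' | ε.

S -> ( + | id | id D | id B; D -> ( D' | * C D' | ( + D'; C -> id * | id + * | id ( D; B -> * | C | S + S | +; D' -> + ( D' | ε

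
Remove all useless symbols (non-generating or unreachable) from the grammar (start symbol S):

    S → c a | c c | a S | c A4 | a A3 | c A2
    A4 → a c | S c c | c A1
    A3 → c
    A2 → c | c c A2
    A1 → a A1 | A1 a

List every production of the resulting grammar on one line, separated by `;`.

S → c a | c c | a S | c A4 | a A3 | c A2; A4 → a c | S c c; A3 → c; A2 → c | c c A2

Generating nonterminals: {A2, A3, A4, S}.
Reachable from S after that: {A2, A3, A4, S}.
Removed useless symbols: {A1} and every production mentioning them.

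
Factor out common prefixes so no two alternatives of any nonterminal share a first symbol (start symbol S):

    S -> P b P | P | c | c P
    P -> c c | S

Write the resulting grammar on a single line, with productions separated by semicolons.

S -> P S' | c S''; P -> c c | S; S' -> b P | eps; S'' -> eps | P

S has alternatives sharing prefix 'P': factor to S → P S' with S' → b P | ε.
S has alternatives sharing prefix 'c': factor to S → c S'' with S'' → ε | P.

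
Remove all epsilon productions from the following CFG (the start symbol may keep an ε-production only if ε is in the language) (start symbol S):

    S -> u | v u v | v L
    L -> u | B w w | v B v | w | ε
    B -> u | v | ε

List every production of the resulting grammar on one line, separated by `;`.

Nullable nonterminals: {B, L}.
ε ∉ L(G), so no ε-production is kept.
For each production, add variants omitting each subset of nullable occurrences: S → v L gives v L | v. L → B w w gives B w w | w w. L → v B v gives v B v | v v.

S -> u | v u v | v L | v; L -> u | B w w | w w | v B v | v v | w; B -> u | v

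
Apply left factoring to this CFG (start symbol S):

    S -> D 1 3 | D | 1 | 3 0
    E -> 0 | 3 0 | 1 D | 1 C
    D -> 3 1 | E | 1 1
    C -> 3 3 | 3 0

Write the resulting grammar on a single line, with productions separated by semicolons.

S -> 1 | 3 0 | D S'; E -> 0 | 3 0 | 1 E'; D -> 3 1 | E | 1 1; C -> 3 C'; S' -> 1 3 | ε; E' -> D | C; C' -> 3 | 0

S has alternatives sharing prefix 'D': factor to S → D S' with S' → 1 3 | ε.
E has alternatives sharing prefix '1': factor to E → 1 E' with E' → D | C.
C has alternatives sharing prefix '3': factor to C → 3 C' with C' → 3 | 0.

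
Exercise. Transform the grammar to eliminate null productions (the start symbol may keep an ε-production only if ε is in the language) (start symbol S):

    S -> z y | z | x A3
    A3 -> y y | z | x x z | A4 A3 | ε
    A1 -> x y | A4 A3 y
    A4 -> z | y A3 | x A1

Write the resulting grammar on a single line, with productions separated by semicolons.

S -> z y | z | x A3 | x; A3 -> y y | z | x x z | A4 A3 | A4; A1 -> x y | A4 A3 y | A4 y; A4 -> z | y A3 | y | x A1

The nullable symbols are {A3}.
ε ∉ L(G), so no ε-production is kept.
For each production, add variants omitting each subset of nullable occurrences: S → x A3 gives x A3 | x. A3 → A4 A3 gives A4 A3 | A4. A1 → A4 A3 y gives A4 A3 y | A4 y. A4 → y A3 gives y A3 | y.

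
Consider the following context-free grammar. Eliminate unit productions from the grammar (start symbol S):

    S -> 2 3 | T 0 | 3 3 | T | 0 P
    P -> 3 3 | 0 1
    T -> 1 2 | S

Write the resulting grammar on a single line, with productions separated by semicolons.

S -> 2 3 | T 0 | 3 3 | 0 P | 1 2; P -> 3 3 | 0 1; T -> 2 3 | T 0 | 3 3 | 0 P | 1 2

Unit pairs: S ⇒* {T}; T ⇒* {S}.
For each unit pair (A, B), copy every non-unit production of B to A, then drop all unit productions.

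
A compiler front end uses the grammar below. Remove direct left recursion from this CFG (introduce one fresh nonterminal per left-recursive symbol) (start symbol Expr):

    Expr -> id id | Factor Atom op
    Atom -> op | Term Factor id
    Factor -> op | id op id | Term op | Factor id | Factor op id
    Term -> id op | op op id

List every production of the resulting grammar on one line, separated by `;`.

Factor is directly left-recursive.
For Factor: α = {id, op id}, β = {op, id op id, Term op}. Rewrite as Factor → β Factor1 and Factor1 → α Factor1 | ε.

Expr -> id id | Factor Atom op; Atom -> op | Term Factor id; Factor -> op Factor1 | id op id Factor1 | Term op Factor1; Term -> id op | op op id; Factor1 -> id Factor1 | op id Factor1 | epsilon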